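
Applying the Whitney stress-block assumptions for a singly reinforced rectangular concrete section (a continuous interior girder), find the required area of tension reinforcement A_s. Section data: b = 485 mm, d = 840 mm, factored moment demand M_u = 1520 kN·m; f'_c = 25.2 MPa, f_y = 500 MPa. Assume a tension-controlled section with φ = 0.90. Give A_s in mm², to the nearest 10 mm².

A_s ≈ 4640 mm²

M_n = M_u/φ = 1520/0.90 = 1688.89 kN·m.
With M_n = 0.85 f'_c a b (d − a/2), solve the quadratic for a:
a = d − √(d² − 2M_n/(0.85 f'_c b)) = 840 − √(840² − 2 × 1688.89×10⁶/(0.85 × 25.2 × 485)) = 223.19 mm.
A_s = 0.85 f'_c a b / f_y = 0.85 × 25.2 × 223.19 × 485 / 500 = 4637.3 mm².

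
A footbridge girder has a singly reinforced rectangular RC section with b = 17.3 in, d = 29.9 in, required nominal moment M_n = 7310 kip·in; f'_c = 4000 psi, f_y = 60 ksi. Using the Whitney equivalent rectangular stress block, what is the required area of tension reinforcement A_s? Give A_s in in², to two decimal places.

A_s ≈ 4.41 in²

From M_n = 0.85 f'_c a b (d − a/2):
a = d − √(d² − 2M_n/(0.85 f'_c b)) = 29.9 − √(29.9² − 2 × 7310/(0.85 × 4 × 17.3)) = 4.494 in.
A_s = 0.85 f'_c a b / f_y = 0.85 × 4 × 4.494 × 17.3 / 60 = 4.406 in².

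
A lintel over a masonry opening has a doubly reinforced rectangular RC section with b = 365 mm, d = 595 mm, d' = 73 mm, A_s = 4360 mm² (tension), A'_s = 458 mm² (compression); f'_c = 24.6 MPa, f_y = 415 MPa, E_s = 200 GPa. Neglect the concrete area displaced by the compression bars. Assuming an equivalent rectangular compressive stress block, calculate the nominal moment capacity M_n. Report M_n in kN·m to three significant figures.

Assume both tension and compression steel yield.
Net tension couple steel: A_s − A'_s = 3902 mm².
a = (A_s − A'_s) f_y / (0.85 f'_c b) = 1619330/(0.85 × 24.6 × 365) = 212.17 mm.
c = a/β₁ = 212.17/0.85 = 249.61 mm; ε'_s = 0.003(c − d')/c = 0.0021 ≥ f_y/E_s = 0.0021, so compression steel does yield.
M_n = (A_s − A'_s) f_y (d − a/2) + A'_s f_y (d − d') = [1619330 × (595 − 106.085) + 190070 × (595 − 73)] × 10⁻⁶ = 791.71 + 99.22 = 890.93 kN·m.

M_n ≈ 891 kN·m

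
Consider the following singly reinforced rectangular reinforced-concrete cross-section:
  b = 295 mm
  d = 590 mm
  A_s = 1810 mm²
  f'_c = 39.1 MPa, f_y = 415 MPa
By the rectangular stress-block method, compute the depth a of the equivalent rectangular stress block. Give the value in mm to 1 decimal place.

a ≈ 76.6 mm

T = A_s f_y = 1810 × 415 = 751150 N = 751.15 kN.
Setting C = 0.85 f'_c a b equal to T: a = 751150/(0.85 × 39.1 × 295) = 76.6 mm.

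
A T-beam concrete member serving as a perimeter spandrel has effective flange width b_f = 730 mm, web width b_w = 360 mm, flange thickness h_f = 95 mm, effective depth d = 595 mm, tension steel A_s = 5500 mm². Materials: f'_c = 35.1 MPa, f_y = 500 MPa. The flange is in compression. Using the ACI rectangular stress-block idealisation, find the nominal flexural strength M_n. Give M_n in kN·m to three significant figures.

Tension: T = A_s f_y = 5500 × 500 = 2750000 N.
Try a within the flange: a = T/(0.85 f'_c b_f) = 2750000/(0.85 × 35.1 × 730) = 126.27 mm.
a = 126.27 > h_f = 95 mm: the block extends into the web. Split into flange-overhang and web parts.
C_f = 0.85 f'_c (b_f − b_w) h_f = 0.85 × 35.1 × (730 − 360) × 95 = 1048700 N.
Remaining web compression depth: a_w = (T − C_f)/(0.85 f'_c b_w) = (2750000 − 1048700)/(0.85 × 35.1 × 360) = 158.40 mm.
M_n = C_f(d − h_f/2) + (T − C_f)(d − a_w/2) = 1048700 × (595 − 47.5) + 1701300 × (595 − 79.2) = 574.16 + 877.53 = 1451.69 × 10⁶ N·mm.
M_n = 1451.69 kN·m.

M_n ≈ 1450 kN·m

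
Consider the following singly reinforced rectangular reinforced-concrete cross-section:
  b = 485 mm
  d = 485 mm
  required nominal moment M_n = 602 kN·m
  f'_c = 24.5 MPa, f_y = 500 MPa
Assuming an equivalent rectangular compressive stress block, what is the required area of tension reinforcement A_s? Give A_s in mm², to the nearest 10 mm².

With M_n = 0.85 f'_c a b (d − a/2), solve the quadratic for a:
a = d − √(d² − 2M_n/(0.85 f'_c b)) = 485 − √(485² − 2 × 602×10⁶/(0.85 × 24.5 × 485)) = 144.39 mm.
A_s = 0.85 f'_c a b / f_y = 0.85 × 24.5 × 144.39 × 485 / 500 = 2916.7 mm².

A_s ≈ 2920 mm²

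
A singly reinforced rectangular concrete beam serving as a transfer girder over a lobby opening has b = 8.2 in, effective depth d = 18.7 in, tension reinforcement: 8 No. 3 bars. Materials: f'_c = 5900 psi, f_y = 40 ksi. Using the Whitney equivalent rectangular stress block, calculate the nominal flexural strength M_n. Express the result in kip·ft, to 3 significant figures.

A_s = 8 × 0.11 = 0.88 in².
T = A_s f_y = 0.88 × 40 = 35.2 kips.
a = T/(0.85 f'_c b) = 35.2/(0.85 × 5.9 × 8.2) = 0.856 in.
M_n = T(d − a/2) = 35.2 × (18.7 − 0.428) = 643.2 kip·in = 643.2/12 = 53.60 kip·ft.

M_n ≈ 53.6 kip·ft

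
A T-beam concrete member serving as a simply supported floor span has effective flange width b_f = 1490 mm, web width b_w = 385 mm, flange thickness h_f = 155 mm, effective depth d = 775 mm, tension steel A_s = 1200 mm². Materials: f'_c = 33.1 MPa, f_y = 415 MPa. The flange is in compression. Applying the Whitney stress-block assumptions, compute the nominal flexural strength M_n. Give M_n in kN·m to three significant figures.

M_n ≈ 383 kN·m

Tension: T = A_s f_y = 1200 × 415 = 498000 N.
Try a within the flange: a = T/(0.85 f'_c b_f) = 498000/(0.85 × 33.1 × 1490) = 11.88 mm.
Since a = 11.88 ≤ h_f = 155 mm, the stress block lies entirely in the flange; analyse as a rectangular beam of width b_f.
M_n = T(d − a/2) = 498000 × (775 − 5.94) = 382.99 × 10⁶ N·mm.
M_n = 382.99 kN·m.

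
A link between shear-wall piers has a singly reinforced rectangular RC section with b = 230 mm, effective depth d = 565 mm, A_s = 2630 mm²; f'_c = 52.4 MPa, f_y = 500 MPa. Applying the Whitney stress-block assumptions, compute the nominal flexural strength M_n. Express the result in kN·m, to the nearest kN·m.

M_n ≈ 659 kN·m

T = A_s f_y = 2630 × 500 = 1315000 N = 1315 kN.
From C = T: a = T/(0.85 f'_c b) = 1315000/(0.85 × 52.4 × 230) = 128.37 mm.
M_n = T(d − a/2) = 1315 kN × (565 − 64.185) mm = 658.57 kN·m.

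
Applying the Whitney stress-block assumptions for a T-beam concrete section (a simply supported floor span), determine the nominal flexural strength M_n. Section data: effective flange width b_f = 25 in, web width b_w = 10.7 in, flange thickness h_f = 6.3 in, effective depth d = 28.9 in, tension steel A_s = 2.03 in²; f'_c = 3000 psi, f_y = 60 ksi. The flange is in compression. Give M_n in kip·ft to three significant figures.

Tension: T = A_s f_y = 2.03 × 60 = 121.8 kips.
Try a within the flange: a = T/(0.85 f'_c b_f) = 121.8/(0.85 × 3 × 25) = 1.911 in.
Since a = 1.911 ≤ h_f = 6.3 in, the stress block lies entirely in the flange; analyse as a rectangular beam of width b_f.
M_n = T(d − a/2) = 121.8 × (28.9 − 0.9555) = 3403.6 kip·in.
M_n = 3403.6/12 = 283.63 kip·ft.

M_n ≈ 284 kip·ft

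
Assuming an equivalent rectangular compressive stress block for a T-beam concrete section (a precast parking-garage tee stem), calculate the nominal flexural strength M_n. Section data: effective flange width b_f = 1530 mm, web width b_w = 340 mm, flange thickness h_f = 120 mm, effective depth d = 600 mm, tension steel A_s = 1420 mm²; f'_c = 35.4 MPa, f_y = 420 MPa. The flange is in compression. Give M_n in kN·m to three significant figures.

Tension: T = A_s f_y = 1420 × 420 = 596400 N.
Try a within the flange: a = T/(0.85 f'_c b_f) = 596400/(0.85 × 35.4 × 1530) = 12.95 mm.
Since a = 12.95 ≤ h_f = 120 mm, the stress block lies entirely in the flange; analyse as a rectangular beam of width b_f.
M_n = T(d − a/2) = 596400 × (600 − 6.475) = 353.98 × 10⁶ N·mm.
M_n = 353.98 kN·m.

M_n ≈ 354 kN·m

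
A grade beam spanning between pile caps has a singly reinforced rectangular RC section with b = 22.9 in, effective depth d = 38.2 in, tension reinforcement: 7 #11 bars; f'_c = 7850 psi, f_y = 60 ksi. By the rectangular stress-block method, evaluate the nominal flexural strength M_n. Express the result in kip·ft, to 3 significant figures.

M_n ≈ 1970 kip·ft

A_s = 7 × 1.56 = 10.92 in².
T = A_s f_y = 10.92 × 60 = 655.2 kips.
a = T/(0.85 f'_c b) = 655.2/(0.85 × 7.85 × 22.9) = 4.288 in.
M_n = T(d − a/2) = 655.2 × (38.2 − 2.144) = 23623.9 kip·in = 23623.9/12 = 1968.66 kip·ft.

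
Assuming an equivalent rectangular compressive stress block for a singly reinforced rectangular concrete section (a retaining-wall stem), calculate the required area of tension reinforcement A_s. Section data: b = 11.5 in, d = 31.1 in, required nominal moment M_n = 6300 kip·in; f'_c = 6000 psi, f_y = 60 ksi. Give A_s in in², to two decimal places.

A_s ≈ 3.59 in²

From M_n = 0.85 f'_c a b (d − a/2):
a = d − √(d² − 2M_n/(0.85 f'_c b)) = 31.1 − √(31.1² − 2 × 6300/(0.85 × 6 × 11.5)) = 3.671 in.
A_s = 0.85 f'_c a b / f_y = 0.85 × 6 × 3.671 × 11.5 / 60 = 3.588 in².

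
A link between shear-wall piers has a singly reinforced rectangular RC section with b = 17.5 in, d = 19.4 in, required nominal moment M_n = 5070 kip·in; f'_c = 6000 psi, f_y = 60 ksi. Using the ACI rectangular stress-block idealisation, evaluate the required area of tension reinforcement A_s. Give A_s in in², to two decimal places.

From M_n = 0.85 f'_c a b (d − a/2):
a = d − √(d² − 2M_n/(0.85 f'_c b)) = 19.4 − √(19.4² − 2 × 5070/(0.85 × 6 × 17.5)) = 3.191 in.
A_s = 0.85 f'_c a b / f_y = 0.85 × 6 × 3.191 × 17.5 / 60 = 4.747 in².

A_s ≈ 4.75 in²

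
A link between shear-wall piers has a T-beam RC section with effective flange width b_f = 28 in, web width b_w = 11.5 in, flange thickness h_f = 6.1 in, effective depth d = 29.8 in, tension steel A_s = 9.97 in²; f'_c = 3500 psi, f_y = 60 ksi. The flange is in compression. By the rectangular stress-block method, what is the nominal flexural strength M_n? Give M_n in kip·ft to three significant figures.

M_n ≈ 1300 kip·ft

Tension: T = A_s f_y = 9.97 × 60 = 598.2 kips.
Try a within the flange: a = T/(0.85 f'_c b_f) = 598.2/(0.85 × 3.5 × 28) = 7.181 in.
a = 7.181 > h_f = 6.1 in: the block extends into the web. Split into flange-overhang and web parts.
C_f = 0.85 f'_c (b_f − b_w) h_f = 0.85 × 3.5 × (28 − 11.5) × 6.1 = 299.4 kips.
Remaining web compression depth: a_w = (T − C_f)/(0.85 f'_c b_w) = (598.2 − 299.4)/(0.85 × 3.5 × 11.5) = 8.734 in.
M_n = C_f(d − h_f/2) + (T − C_f)(d − a_w/2) = 299.4 × (29.8 − 3.05) + 298.8 × (29.8 − 4.367) = 8009.0 + 7599.4 = 15608.4 kip·in.
M_n = 15608.4/12 = 1300.70 kip·ft.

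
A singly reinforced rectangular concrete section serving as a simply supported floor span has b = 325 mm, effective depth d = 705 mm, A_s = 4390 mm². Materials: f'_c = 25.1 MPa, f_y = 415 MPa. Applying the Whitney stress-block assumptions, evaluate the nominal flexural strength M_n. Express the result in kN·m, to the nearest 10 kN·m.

M_n ≈ 1050 kN·m

T = A_s f_y = 4390 × 415 = 1821850 N = 1821.85 kN.
From C = T: a = T/(0.85 f'_c b) = 1821850/(0.85 × 25.1 × 325) = 262.75 mm.
M_n = T(d − a/2) = 1821.85 kN × (705 − 131.375) mm = 1045.06 kN·m.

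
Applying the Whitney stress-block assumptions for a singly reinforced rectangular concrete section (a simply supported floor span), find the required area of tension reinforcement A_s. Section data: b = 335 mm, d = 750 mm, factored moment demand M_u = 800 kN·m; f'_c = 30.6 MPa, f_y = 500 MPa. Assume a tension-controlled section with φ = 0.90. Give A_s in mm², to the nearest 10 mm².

M_n = M_u/φ = 800/0.90 = 888.889 kN·m.
With M_n = 0.85 f'_c a b (d − a/2), solve the quadratic for a:
a = d − √(d² − 2M_n/(0.85 f'_c b)) = 750 − √(750² − 2 × 888.889×10⁶/(0.85 × 30.6 × 335)) = 151.28 mm.
A_s = 0.85 f'_c a b / f_y = 0.85 × 30.6 × 151.28 × 335 / 500 = 2636.3 mm².

A_s ≈ 2640 mm²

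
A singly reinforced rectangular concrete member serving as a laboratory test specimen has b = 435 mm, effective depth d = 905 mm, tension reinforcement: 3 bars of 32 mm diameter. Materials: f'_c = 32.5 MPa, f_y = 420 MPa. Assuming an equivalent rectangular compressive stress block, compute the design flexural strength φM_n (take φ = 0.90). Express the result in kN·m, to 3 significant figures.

A_s = 3 × 804 = 2412 mm².
T = A_s f_y = 2412 × 420 = 1013040 N = 1013.04 kN.
From C = T: a = T/(0.85 f'_c b) = 1013040/(0.85 × 32.5 × 435) = 84.30 mm.
M_n = T(d − a/2) = 1013.04 kN × (905 − 42.15) mm = 874.10 kN·m.
φM_n = 0.90 × 874.10 = 786.69 kN·m.

φM_n ≈ 787 kN·m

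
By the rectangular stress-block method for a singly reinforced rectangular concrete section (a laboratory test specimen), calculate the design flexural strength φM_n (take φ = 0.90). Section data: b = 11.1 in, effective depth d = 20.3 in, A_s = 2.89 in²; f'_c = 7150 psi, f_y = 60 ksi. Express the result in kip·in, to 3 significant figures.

T = A_s f_y = 2.89 × 60 = 173.4 kips.
a = T/(0.85 f'_c b) = 173.4/(0.85 × 7.15 × 11.1) = 2.570 in.
M_n = T(d − a/2) = 173.4 × (20.3 − 1.285) = 3297.2 kip·in.
φM_n = 0.90 × 3297.2 = 2967.5 kip·in.

φM_n ≈ 2970 kip·in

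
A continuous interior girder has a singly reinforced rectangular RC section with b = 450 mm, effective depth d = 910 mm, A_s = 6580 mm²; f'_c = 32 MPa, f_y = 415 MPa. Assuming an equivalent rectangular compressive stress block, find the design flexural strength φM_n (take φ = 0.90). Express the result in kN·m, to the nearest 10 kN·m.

φM_n ≈ 1960 kN·m

T = A_s f_y = 6580 × 415 = 2730700 N = 2730.7 kN.
From C = T: a = T/(0.85 f'_c b) = 2730700/(0.85 × 32 × 450) = 223.10 mm.
M_n = T(d − a/2) = 2730.7 kN × (910 − 111.55) mm = 2180.33 kN·m.
φM_n = 0.90 × 2180.33 = 1962.30 kN·m.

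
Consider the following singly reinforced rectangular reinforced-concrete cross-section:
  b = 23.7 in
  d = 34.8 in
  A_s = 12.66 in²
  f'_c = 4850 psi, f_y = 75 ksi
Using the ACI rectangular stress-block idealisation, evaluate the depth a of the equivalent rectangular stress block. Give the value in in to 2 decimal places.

T = A_s f_y = 12.66 × 75 = 949.5 kips.
a = T/(0.85 f'_c b) = 949.5/(0.85 × 4.85 × 23.7) = 9.72 in.

a ≈ 9.72 in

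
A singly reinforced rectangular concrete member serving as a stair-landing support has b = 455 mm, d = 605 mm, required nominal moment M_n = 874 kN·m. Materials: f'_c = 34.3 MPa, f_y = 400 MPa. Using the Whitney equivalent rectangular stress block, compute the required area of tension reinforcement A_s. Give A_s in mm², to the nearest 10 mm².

A_s ≈ 4010 mm²

With M_n = 0.85 f'_c a b (d − a/2), solve the quadratic for a:
a = d − √(d² − 2M_n/(0.85 f'_c b)) = 605 − √(605² − 2 × 874×10⁶/(0.85 × 34.3 × 455)) = 121.00 mm.
A_s = 0.85 f'_c a b / f_y = 0.85 × 34.3 × 121.00 × 455 / 400 = 4012.8 mm².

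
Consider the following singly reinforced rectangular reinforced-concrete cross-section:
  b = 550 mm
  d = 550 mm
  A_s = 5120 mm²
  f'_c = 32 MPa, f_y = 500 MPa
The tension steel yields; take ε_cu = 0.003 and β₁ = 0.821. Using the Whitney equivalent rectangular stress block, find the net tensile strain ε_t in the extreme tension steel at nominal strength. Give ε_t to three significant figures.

ε_t ≈ 0.00492

a = A_s f_y/(0.85 f'_c b) = 171.12 mm.
β₁ = 0.821, so c = a/β₁ = 171.12/0.821 = 208.43 mm.
From the linear strain diagram with ε_cu = 0.003: ε_t = 0.003 (d − c)/c = 0.003 × (550 − 208.43)/208.43 = 0.00492.
ε_t is between 0.004 and 0.005 — transition zone.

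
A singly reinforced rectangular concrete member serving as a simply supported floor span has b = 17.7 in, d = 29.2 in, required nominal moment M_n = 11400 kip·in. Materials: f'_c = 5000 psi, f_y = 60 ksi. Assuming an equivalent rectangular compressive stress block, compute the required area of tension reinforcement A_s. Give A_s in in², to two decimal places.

From M_n = 0.85 f'_c a b (d − a/2):
a = d − √(d² − 2M_n/(0.85 f'_c b)) = 29.2 − √(29.2² − 2 × 11400/(0.85 × 5 × 17.7)) = 5.758 in.
A_s = 0.85 f'_c a b / f_y = 0.85 × 5 × 5.758 × 17.7 / 60 = 7.219 in².

A_s ≈ 7.22 in²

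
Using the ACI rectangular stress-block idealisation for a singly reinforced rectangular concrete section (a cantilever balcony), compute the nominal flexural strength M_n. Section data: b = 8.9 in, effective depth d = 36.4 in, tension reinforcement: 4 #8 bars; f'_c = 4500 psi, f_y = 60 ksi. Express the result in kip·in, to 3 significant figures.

A_s = 4 × 0.79 = 3.16 in².
T = A_s f_y = 3.16 × 60 = 189.6 kips.
a = T/(0.85 f'_c b) = 189.6/(0.85 × 4.5 × 8.9) = 5.570 in.
M_n = T(d − a/2) = 189.6 × (36.4 − 2.785) = 6373.4 kip·in.

M_n ≈ 6370 kip·in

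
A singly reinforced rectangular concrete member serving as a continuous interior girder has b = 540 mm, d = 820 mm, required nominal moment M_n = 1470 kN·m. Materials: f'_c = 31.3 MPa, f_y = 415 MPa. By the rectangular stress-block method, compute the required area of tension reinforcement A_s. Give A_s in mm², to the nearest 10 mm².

With M_n = 0.85 f'_c a b (d − a/2), solve the quadratic for a:
a = d − √(d² − 2M_n/(0.85 f'_c b)) = 820 − √(820² − 2 × 1470×10⁶/(0.85 × 31.3 × 540)) = 136.07 mm.
A_s = 0.85 f'_c a b / f_y = 0.85 × 31.3 × 136.07 × 540 / 415 = 4710.5 mm².

A_s ≈ 4710 mm²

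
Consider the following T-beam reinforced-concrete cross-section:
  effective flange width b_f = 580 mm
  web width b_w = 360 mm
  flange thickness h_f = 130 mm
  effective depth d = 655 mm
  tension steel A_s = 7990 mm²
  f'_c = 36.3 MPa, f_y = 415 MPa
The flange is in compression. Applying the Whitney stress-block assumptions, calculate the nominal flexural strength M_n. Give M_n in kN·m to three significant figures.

M_n ≈ 1850 kN·m

Tension: T = A_s f_y = 7990 × 415 = 3315850 N.
Try a within the flange: a = T/(0.85 f'_c b_f) = 3315850/(0.85 × 36.3 × 580) = 185.29 mm.
a = 185.29 > h_f = 130 mm: the block extends into the web. Split into flange-overhang and web parts.
C_f = 0.85 f'_c (b_f − b_w) h_f = 0.85 × 36.3 × (580 − 360) × 130 = 882453 N.
Remaining web compression depth: a_w = (T − C_f)/(0.85 f'_c b_w) = (3315850 − 882453)/(0.85 × 36.3 × 360) = 219.07 mm.
M_n = C_f(d − h_f/2) + (T − C_f)(d − a_w/2) = 882453 × (655 − 65) + 2433397 × (655 − 109.535) = 520.65 + 1327.33 = 1847.98 × 10⁶ N·mm.
M_n = 1847.98 kN·m.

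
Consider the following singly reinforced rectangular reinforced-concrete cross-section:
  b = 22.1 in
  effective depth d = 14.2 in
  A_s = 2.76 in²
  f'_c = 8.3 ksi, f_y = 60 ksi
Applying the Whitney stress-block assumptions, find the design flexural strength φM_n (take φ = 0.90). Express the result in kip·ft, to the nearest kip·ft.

T = A_s f_y = 2.76 × 60 = 165.6 kips.
a = T/(0.85 f'_c b) = 165.6/(0.85 × 8.3 × 22.1) = 1.062 in.
M_n = T(d − a/2) = 165.6 × (14.2 − 0.531) = 2263.6 kip·in = 2263.6/12 = 188.63 kip·ft.
φM_n = 0.90 × 188.63 = 169.77 kip·ft.

φM_n ≈ 170 kip·ft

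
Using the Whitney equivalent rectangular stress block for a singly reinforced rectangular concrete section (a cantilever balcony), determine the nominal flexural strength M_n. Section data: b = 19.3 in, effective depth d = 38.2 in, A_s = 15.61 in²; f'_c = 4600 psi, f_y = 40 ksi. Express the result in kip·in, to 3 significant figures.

M_n ≈ 21300 kip·in

T = A_s f_y = 15.61 × 40 = 624.4 kips.
a = T/(0.85 f'_c b) = 624.4/(0.85 × 4.6 × 19.3) = 8.274 in.
M_n = T(d − a/2) = 624.4 × (38.2 − 4.137) = 21268.9 kip·in.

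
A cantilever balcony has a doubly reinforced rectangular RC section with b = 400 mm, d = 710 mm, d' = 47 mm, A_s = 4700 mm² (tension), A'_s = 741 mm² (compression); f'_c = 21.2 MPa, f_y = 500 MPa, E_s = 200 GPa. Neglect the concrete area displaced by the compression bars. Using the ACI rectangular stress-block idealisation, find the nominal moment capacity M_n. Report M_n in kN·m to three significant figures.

Assume both tension and compression steel yield.
Net tension couple steel: A_s − A'_s = 3959 mm².
a = (A_s − A'_s) f_y / (0.85 f'_c b) = 1979500/(0.85 × 21.2 × 400) = 274.63 mm.
c = a/β₁ = 274.63/0.85 = 323.09 mm; ε'_s = 0.003(c − d')/c = 0.0026 ≥ f_y/E_s = 0.0025, so compression steel does yield.
M_n = (A_s − A'_s) f_y (d − a/2) + A'_s f_y (d − d') = [1979500 × (710 − 137.315) + 370500 × (710 − 47)] × 10⁻⁶ = 1133.63 + 245.64 = 1379.27 kN·m.

M_n ≈ 1380 kN·m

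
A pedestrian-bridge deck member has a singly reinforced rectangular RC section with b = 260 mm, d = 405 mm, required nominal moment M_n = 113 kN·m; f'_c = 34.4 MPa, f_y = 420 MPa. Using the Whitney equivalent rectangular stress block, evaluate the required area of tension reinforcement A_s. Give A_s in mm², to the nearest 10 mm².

A_s ≈ 700 mm²

With M_n = 0.85 f'_c a b (d − a/2), solve the quadratic for a:
a = d − √(d² − 2M_n/(0.85 f'_c b)) = 405 − √(405² − 2 × 113×10⁶/(0.85 × 34.4 × 260)) = 38.53 mm.
A_s = 0.85 f'_c a b / f_y = 0.85 × 34.4 × 38.53 × 260 / 420 = 697.4 mm².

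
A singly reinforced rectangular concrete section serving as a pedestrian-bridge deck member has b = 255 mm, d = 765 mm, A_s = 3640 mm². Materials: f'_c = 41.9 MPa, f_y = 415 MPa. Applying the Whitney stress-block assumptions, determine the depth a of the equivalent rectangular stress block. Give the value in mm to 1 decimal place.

T = A_s f_y = 3640 × 415 = 1510600 N = 1510.6 kN.
Setting C = 0.85 f'_c a b equal to T: a = 1510600/(0.85 × 41.9 × 255) = 166.3 mm.

a ≈ 166.3 mm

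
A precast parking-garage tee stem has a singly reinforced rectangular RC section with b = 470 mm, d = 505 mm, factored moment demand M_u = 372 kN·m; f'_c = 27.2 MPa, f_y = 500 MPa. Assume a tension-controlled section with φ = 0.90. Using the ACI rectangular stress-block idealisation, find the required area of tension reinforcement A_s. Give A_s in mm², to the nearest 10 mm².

A_s ≈ 1780 mm²

M_n = M_u/φ = 372/0.90 = 413.333 kN·m.
With M_n = 0.85 f'_c a b (d − a/2), solve the quadratic for a:
a = d − √(d² − 2M_n/(0.85 f'_c b)) = 505 − √(505² − 2 × 413.333×10⁶/(0.85 × 27.2 × 470)) = 81.98 mm.
A_s = 0.85 f'_c a b / f_y = 0.85 × 27.2 × 81.98 × 470 / 500 = 1781.7 mm².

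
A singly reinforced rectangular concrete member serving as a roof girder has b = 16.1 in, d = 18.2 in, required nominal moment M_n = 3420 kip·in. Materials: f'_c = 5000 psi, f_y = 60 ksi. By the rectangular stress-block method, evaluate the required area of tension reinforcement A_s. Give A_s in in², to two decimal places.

From M_n = 0.85 f'_c a b (d − a/2):
a = d − √(d² − 2M_n/(0.85 f'_c b)) = 18.2 − √(18.2² − 2 × 3420/(0.85 × 5 × 16.1)) = 2.992 in.
A_s = 0.85 f'_c a b / f_y = 0.85 × 5 × 2.992 × 16.1 / 60 = 3.412 in².

A_s ≈ 3.41 in²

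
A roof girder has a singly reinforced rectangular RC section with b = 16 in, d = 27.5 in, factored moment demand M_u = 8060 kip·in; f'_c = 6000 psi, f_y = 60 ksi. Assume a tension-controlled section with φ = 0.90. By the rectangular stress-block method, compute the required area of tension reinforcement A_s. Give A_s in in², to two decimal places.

M_n = M_u/φ = 8060/0.90 = 8955.56 kip·in.
From M_n = 0.85 f'_c a b (d − a/2):
a = d − √(d² − 2M_n/(0.85 f'_c b)) = 27.5 − √(27.5² − 2 × 8955.56/(0.85 × 6 × 16)) = 4.332 in.
A_s = 0.85 f'_c a b / f_y = 0.85 × 6 × 4.332 × 16 / 60 = 5.892 in².

A_s ≈ 5.89 in²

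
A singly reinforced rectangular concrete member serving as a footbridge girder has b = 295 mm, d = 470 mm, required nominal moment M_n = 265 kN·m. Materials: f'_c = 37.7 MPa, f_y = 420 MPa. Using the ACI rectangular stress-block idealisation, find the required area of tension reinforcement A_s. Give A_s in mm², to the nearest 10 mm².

A_s ≈ 1440 mm²

With M_n = 0.85 f'_c a b (d − a/2), solve the quadratic for a:
a = d − √(d² − 2M_n/(0.85 f'_c b)) = 470 − √(470² − 2 × 265×10⁶/(0.85 × 37.7 × 295)) = 64.00 mm.
A_s = 0.85 f'_c a b / f_y = 0.85 × 37.7 × 64.00 × 295 / 420 = 1440.5 mm².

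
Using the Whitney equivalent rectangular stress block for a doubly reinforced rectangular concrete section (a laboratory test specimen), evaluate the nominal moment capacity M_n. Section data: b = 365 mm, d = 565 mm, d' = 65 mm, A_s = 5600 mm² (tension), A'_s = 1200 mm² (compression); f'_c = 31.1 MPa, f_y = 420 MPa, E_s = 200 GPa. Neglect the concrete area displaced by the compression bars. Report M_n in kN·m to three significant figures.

M_n ≈ 1120 kN·m

Assume both tension and compression steel yield.
Net tension couple steel: A_s − A'_s = 4400 mm².
a = (A_s − A'_s) f_y / (0.85 f'_c b) = 1848000/(0.85 × 31.1 × 365) = 191.53 mm.
c = a/β₁ = 191.53/0.828 = 231.32 mm; ε'_s = 0.003(c − d')/c = 0.0022 ≥ f_y/E_s = 0.0021, so compression steel does yield.
M_n = (A_s − A'_s) f_y (d − a/2) + A'_s f_y (d − d') = [1848000 × (565 − 95.765) + 504000 × (565 − 65)] × 10⁻⁶ = 867.15 + 252.00 = 1119.15 kN·m.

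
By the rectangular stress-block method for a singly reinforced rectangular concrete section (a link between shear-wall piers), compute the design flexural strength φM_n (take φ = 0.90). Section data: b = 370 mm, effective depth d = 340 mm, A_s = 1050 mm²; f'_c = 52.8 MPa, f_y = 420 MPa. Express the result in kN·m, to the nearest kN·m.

T = A_s f_y = 1050 × 420 = 441000 N = 441 kN.
From C = T: a = T/(0.85 f'_c b) = 441000/(0.85 × 52.8 × 370) = 26.56 mm.
M_n = T(d − a/2) = 441 kN × (340 − 13.28) mm = 144.08 kN·m.
φM_n = 0.90 × 144.08 = 129.67 kN·m.

φM_n ≈ 130 kN·m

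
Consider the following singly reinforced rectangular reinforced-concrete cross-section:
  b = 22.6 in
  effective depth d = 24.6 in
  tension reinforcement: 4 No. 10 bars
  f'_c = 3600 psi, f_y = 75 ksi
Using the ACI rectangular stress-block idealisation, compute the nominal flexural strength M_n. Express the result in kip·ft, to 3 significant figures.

A_s = 4 × 1.27 = 5.08 in².
T = A_s f_y = 5.08 × 75 = 381 kips.
a = T/(0.85 f'_c b) = 381/(0.85 × 3.6 × 22.6) = 5.509 in.
M_n = T(d − a/2) = 381 × (24.6 − 2.7545) = 8323.1 kip·in = 8323.1/12 = 693.59 kip·ft.

M_n ≈ 694 kip·ft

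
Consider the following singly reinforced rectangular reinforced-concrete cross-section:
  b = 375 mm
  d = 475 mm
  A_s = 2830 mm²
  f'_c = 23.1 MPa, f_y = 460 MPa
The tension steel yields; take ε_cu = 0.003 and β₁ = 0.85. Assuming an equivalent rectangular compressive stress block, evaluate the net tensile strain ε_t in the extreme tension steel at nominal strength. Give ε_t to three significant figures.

ε_t ≈ 0.00385

a = A_s f_y/(0.85 f'_c b) = 176.80 mm.
β₁ = 0.85, so c = a/β₁ = 176.80/0.85 = 208.00 mm.
From the linear strain diagram with ε_cu = 0.003: ε_t = 0.003 (d − c)/c = 0.003 × (475 − 208.00)/208.00 = 0.00385.
ε_t < 0.004 — the section is over-reinforced for flexure under ACI limits.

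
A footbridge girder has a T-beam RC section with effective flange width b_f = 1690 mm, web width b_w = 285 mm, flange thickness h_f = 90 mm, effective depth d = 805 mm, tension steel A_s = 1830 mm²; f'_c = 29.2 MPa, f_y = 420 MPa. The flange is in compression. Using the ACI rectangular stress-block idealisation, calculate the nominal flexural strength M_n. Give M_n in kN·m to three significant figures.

M_n ≈ 612 kN·m

Tension: T = A_s f_y = 1830 × 420 = 768600 N.
Try a within the flange: a = T/(0.85 f'_c b_f) = 768600/(0.85 × 29.2 × 1690) = 18.32 mm.
Since a = 18.32 ≤ h_f = 90 mm, the stress block lies entirely in the flange; analyse as a rectangular beam of width b_f.
M_n = T(d − a/2) = 768600 × (805 − 9.16) = 611.68 × 10⁶ N·mm.
M_n = 611.68 kN·m.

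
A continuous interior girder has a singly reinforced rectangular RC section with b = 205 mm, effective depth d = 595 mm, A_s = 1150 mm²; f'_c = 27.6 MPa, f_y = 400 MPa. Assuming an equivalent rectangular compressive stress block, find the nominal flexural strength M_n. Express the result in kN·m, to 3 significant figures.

M_n ≈ 252 kN·m

T = A_s f_y = 1150 × 400 = 460000 N = 460 kN.
From C = T: a = T/(0.85 f'_c b) = 460000/(0.85 × 27.6 × 205) = 95.65 mm.
M_n = T(d − a/2) = 460 kN × (595 − 47.825) mm = 251.70 kN·m.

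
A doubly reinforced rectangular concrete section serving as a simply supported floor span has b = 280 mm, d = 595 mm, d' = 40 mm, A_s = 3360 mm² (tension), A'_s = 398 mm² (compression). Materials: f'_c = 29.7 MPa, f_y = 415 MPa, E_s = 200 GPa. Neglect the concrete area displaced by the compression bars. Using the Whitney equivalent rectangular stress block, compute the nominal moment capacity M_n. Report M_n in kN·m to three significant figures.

Assume both tension and compression steel yield.
Net tension couple steel: A_s − A'_s = 2962 mm².
a = (A_s − A'_s) f_y / (0.85 f'_c b) = 1229230/(0.85 × 29.7 × 280) = 173.90 mm.
c = a/β₁ = 173.90/0.838 = 207.52 mm; ε'_s = 0.003(c − d')/c = 0.0024 ≥ f_y/E_s = 0.0021, so compression steel does yield.
M_n = (A_s − A'_s) f_y (d − a/2) + A'_s f_y (d − d') = [1229230 × (595 − 86.95) + 165170 × (595 − 40)] × 10⁻⁶ = 624.51 + 91.67 = 716.18 kN·m.

M_n ≈ 716 kN·m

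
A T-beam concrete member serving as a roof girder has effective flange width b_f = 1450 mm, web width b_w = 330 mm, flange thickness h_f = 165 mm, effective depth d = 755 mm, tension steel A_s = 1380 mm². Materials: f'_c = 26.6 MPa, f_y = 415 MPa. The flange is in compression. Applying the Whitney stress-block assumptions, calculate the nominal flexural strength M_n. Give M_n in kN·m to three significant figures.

Tension: T = A_s f_y = 1380 × 415 = 572700 N.
Try a within the flange: a = T/(0.85 f'_c b_f) = 572700/(0.85 × 26.6 × 1450) = 17.47 mm.
Since a = 17.47 ≤ h_f = 165 mm, the stress block lies entirely in the flange; analyse as a rectangular beam of width b_f.
M_n = T(d − a/2) = 572700 × (755 − 8.735) = 427.39 × 10⁶ N·mm.
M_n = 427.39 kN·m.

M_n ≈ 427 kN·m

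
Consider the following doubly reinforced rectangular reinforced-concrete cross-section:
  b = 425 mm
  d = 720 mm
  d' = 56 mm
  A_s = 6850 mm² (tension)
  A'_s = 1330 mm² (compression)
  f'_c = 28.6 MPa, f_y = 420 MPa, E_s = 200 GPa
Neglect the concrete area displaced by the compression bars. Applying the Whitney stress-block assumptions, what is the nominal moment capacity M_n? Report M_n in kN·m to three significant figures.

M_n ≈ 1780 kN·m

Assume both tension and compression steel yield.
Net tension couple steel: A_s − A'_s = 5520 mm².
a = (A_s − A'_s) f_y / (0.85 f'_c b) = 2318400/(0.85 × 28.6 × 425) = 224.40 mm.
c = a/β₁ = 224.40/0.846 = 265.25 mm; ε'_s = 0.003(c − d')/c = 0.0024 ≥ f_y/E_s = 0.0021, so compression steel does yield.
M_n = (A_s − A'_s) f_y (d − a/2) + A'_s f_y (d − d') = [2318400 × (720 − 112.2) + 558600 × (720 − 56)] × 10⁻⁶ = 1409.12 + 370.91 = 1780.03 kN·m.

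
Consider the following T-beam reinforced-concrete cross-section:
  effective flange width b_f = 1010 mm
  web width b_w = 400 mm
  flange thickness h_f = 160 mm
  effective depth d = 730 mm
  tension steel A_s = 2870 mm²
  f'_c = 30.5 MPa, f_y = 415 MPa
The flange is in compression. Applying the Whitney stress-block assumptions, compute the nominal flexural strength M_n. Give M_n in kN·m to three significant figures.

Tension: T = A_s f_y = 2870 × 415 = 1191050 N.
Try a within the flange: a = T/(0.85 f'_c b_f) = 1191050/(0.85 × 30.5 × 1010) = 45.49 mm.
Since a = 45.49 ≤ h_f = 160 mm, the stress block lies entirely in the flange; analyse as a rectangular beam of width b_f.
M_n = T(d − a/2) = 1191050 × (730 − 22.745) = 842.38 × 10⁶ N·mm.
M_n = 842.38 kN·m.

M_n ≈ 842 kN·m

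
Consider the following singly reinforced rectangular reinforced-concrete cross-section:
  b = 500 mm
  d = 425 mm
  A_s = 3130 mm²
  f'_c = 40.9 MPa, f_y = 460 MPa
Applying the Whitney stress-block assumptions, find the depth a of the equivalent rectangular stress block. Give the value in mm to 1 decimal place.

a ≈ 82.8 mm

T = A_s f_y = 3130 × 460 = 1439800 N = 1439.8 kN.
Setting C = 0.85 f'_c a b equal to T: a = 1439800/(0.85 × 40.9 × 500) = 82.8 mm.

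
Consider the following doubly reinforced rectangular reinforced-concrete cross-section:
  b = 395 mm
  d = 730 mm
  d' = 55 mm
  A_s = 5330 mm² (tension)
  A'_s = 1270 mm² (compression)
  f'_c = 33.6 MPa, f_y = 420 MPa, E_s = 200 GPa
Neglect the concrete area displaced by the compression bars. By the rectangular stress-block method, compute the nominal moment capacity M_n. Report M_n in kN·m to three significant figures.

Assume both tension and compression steel yield.
Net tension couple steel: A_s − A'_s = 4060 mm².
a = (A_s − A'_s) f_y / (0.85 f'_c b) = 1705200/(0.85 × 33.6 × 395) = 151.15 mm.
c = a/β₁ = 151.15/0.81 = 186.60 mm; ε'_s = 0.003(c − d')/c = 0.0021 ≥ f_y/E_s = 0.0021, so compression steel does yield.
M_n = (A_s − A'_s) f_y (d − a/2) + A'_s f_y (d − d') = [1705200 × (730 − 75.575) + 533400 × (730 − 55)] × 10⁻⁶ = 1115.93 + 360.05 = 1475.98 kN·m.

M_n ≈ 1480 kN·m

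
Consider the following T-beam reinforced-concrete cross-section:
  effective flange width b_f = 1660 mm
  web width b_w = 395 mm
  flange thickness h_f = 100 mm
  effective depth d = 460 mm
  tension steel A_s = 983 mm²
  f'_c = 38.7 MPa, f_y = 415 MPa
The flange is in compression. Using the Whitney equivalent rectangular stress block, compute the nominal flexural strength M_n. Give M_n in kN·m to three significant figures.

Tension: T = A_s f_y = 983 × 415 = 407945 N.
Try a within the flange: a = T/(0.85 f'_c b_f) = 407945/(0.85 × 38.7 × 1660) = 7.47 mm.
Since a = 7.47 ≤ h_f = 100 mm, the stress block lies entirely in the flange; analyse as a rectangular beam of width b_f.
M_n = T(d − a/2) = 407945 × (460 − 3.735) = 186.13 × 10⁶ N·mm.
M_n = 186.13 kN·m.

M_n ≈ 186 kN·m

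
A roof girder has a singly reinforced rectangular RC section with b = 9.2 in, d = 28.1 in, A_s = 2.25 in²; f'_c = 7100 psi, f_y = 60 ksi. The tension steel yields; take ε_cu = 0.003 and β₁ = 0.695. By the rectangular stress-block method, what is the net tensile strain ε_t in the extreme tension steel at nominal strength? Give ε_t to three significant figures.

a = A_s f_y/(0.85 f'_c b) = 2.431 in.
β₁ = 0.695, so c = a/β₁ = 2.431/0.695 = 3.498 in.
From the linear strain diagram with ε_cu = 0.003: ε_t = 0.003 (d − c)/c = 0.003 × (28.1 − 3.498)/3.498 = 0.0211.
Since ε_t ≥ 0.005, the section is tension-controlled.

ε_t ≈ 0.0211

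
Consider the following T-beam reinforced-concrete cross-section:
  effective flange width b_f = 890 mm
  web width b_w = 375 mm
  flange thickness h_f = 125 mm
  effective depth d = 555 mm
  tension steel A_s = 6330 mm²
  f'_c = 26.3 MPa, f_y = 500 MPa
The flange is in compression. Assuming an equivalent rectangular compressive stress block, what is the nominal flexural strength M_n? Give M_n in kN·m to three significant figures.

Tension: T = A_s f_y = 6330 × 500 = 3165000 N.
Try a within the flange: a = T/(0.85 f'_c b_f) = 3165000/(0.85 × 26.3 × 890) = 159.08 mm.
a = 159.08 > h_f = 125 mm: the block extends into the web. Split into flange-overhang and web parts.
C_f = 0.85 f'_c (b_f − b_w) h_f = 0.85 × 26.3 × (890 − 375) × 125 = 1439103 N.
Remaining web compression depth: a_w = (T − C_f)/(0.85 f'_c b_w) = (3165000 − 1439103)/(0.85 × 26.3 × 375) = 205.88 mm.
M_n = C_f(d − h_f/2) + (T − C_f)(d − a_w/2) = 1439103 × (555 − 62.5) + 1725897 × (555 − 102.94) = 708.76 + 780.21 = 1488.97 × 10⁶ N·mm.
M_n = 1488.97 kN·m.

M_n ≈ 1490 kN·m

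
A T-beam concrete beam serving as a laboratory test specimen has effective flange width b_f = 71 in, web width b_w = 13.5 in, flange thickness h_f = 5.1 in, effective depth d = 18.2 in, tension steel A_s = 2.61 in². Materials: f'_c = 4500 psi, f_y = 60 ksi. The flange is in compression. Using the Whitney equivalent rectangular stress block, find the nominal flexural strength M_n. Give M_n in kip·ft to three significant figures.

Tension: T = A_s f_y = 2.61 × 60 = 156.6 kips.
Try a within the flange: a = T/(0.85 f'_c b_f) = 156.6/(0.85 × 4.5 × 71) = 0.577 in.
Since a = 0.577 ≤ h_f = 5.1 in, the stress block lies entirely in the flange; analyse as a rectangular beam of width b_f.
M_n = T(d − a/2) = 156.6 × (18.2 − 0.2885) = 2804.9 kip·in.
M_n = 2804.9/12 = 233.74 kip·ft.

M_n ≈ 234 kip·ft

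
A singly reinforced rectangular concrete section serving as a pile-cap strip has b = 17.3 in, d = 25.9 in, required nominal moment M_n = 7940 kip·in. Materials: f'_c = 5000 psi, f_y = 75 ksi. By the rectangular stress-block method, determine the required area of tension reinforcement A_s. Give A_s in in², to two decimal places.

From M_n = 0.85 f'_c a b (d − a/2):
a = d − √(d² − 2M_n/(0.85 f'_c b)) = 25.9 − √(25.9² − 2 × 7940/(0.85 × 5 × 17.3)) = 4.573 in.
A_s = 0.85 f'_c a b / f_y = 0.85 × 5 × 4.573 × 17.3 / 75 = 4.483 in².

A_s ≈ 4.48 in²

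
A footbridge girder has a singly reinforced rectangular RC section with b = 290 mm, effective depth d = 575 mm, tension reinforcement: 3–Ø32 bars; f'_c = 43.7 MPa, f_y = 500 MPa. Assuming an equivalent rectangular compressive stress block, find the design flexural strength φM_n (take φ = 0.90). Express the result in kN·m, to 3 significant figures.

A_s = 3 × 804 = 2412 mm².
T = A_s f_y = 2412 × 500 = 1206000 N = 1206 kN.
From C = T: a = T/(0.85 f'_c b) = 1206000/(0.85 × 43.7 × 290) = 111.96 mm.
M_n = T(d − a/2) = 1206 kN × (575 − 55.98) mm = 625.94 kN·m.
φM_n = 0.90 × 625.94 = 563.35 kN·m.

φM_n ≈ 563 kN·m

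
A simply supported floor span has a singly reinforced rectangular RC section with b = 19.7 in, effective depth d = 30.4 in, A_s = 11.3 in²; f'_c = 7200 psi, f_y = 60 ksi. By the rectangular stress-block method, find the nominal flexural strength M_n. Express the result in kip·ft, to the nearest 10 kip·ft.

T = A_s f_y = 11.3 × 60 = 678 kips.
a = T/(0.85 f'_c b) = 678/(0.85 × 7.2 × 19.7) = 5.624 in.
M_n = T(d − a/2) = 678 × (30.4 − 2.812) = 18704.7 kip·in = 18704.7/12 = 1558.73 kip·ft.

M_n ≈ 1560 kip·ft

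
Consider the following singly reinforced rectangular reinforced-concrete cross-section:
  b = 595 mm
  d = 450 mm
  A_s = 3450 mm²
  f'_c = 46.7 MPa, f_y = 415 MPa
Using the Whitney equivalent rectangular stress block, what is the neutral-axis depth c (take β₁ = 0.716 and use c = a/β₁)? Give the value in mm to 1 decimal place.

c ≈ 84.7 mm

T = A_s f_y = 3450 × 415 = 1431750 N = 1431.75 kN.
Setting C = 0.85 f'_c a b equal to T: a = 1431750/(0.85 × 46.7 × 595) = 60.620 mm.
With β₁ = 0.716, c = a/β₁ = 60.620/0.716 = 84.7 mm.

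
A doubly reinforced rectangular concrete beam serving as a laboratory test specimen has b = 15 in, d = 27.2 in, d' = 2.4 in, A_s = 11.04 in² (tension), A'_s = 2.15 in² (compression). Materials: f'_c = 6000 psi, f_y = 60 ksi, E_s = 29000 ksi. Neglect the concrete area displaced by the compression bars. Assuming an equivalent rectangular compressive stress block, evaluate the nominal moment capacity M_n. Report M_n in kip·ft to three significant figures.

Assume both steels yield.
a = (A_s − A'_s) f_y/(0.85 f'_c b) = (11.04 − 2.15) × 60/(0.85 × 6 × 15) = 6.973 in.
c = a/β₁ = 6.973/0.75 = 9.297 in; ε'_s = 0.003(c − d')/c = 0.0022 ≥ ε_y = 0.0021, so the compression steel yields.
M_n = (A_s − A'_s) f_y (d − a/2) + A'_s f_y (d − d') = 533.4 × (27.2 − 3.4865) + 129 × (27.2 − 2.4) = 12648.8 + 3199.2 = 15848.0 kip·in = 15848.0/12 = 1320.67 kip·ft.

M_n ≈ 1320 kip·ft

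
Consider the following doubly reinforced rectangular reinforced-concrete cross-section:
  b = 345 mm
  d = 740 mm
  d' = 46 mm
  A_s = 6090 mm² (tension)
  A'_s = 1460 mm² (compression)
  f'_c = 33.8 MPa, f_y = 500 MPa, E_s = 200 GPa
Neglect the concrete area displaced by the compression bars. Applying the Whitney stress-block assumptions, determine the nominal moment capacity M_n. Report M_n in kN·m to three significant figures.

Assume both tension and compression steel yield.
Net tension couple steel: A_s − A'_s = 4630 mm².
a = (A_s − A'_s) f_y / (0.85 f'_c b) = 2315000/(0.85 × 33.8 × 345) = 233.56 mm.
c = a/β₁ = 233.56/0.809 = 288.70 mm; ε'_s = 0.003(c − d')/c = 0.0025 ≥ f_y/E_s = 0.0025, so compression steel does yield.
M_n = (A_s − A'_s) f_y (d − a/2) + A'_s f_y (d − d') = [2315000 × (740 − 116.78) + 730000 × (740 − 46)] × 10⁻⁶ = 1442.75 + 506.62 = 1949.37 kN·m.

M_n ≈ 1950 kN·m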